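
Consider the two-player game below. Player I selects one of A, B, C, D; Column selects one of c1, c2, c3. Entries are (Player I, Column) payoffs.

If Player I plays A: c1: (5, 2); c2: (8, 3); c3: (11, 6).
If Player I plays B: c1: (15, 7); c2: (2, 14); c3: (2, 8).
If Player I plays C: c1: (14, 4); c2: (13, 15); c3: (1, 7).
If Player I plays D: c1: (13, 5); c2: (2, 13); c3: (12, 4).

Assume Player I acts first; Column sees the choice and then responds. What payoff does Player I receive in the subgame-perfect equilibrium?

13

Work backward from Column's decision.
- A: BR = c3, leader payoff 11.
- B: BR = c2, leader payoff 2.
- C: BR = c2, leader payoff 13.
- D: BR = c2, leader payoff 2.
Among 11, 2, 13, 2, the best is 13 at C. Subgame-perfect outcome: (C, c2) with payoffs (13, 15).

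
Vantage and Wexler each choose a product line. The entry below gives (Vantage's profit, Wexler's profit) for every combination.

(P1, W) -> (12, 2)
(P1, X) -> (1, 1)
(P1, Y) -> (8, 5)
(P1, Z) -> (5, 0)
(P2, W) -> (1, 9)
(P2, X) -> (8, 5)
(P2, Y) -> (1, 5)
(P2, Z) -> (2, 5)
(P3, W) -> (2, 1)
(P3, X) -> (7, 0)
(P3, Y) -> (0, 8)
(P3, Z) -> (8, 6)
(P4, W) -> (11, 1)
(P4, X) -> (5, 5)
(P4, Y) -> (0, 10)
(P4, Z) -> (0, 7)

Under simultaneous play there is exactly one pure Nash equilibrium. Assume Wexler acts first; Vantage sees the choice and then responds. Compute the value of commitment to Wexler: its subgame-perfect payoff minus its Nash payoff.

Solve by backward induction (Wexler leads).
- W: BR = P1, leader payoff 2.
- X: BR = P2, leader payoff 5.
- Y: BR = P1, leader payoff 5.
- Z: BR = P3, leader payoff 6.
Maximizing over 2, 5, 5, 6, Wexler chooses Z. Subgame-perfect outcome: (P3, Z) with payoffs (8, 6).
Now find the simultaneous Nash equilibrium.
Vantage's best replies: W→P1; X→P2; Y→P1; Z→P3.
Wexler's best replies: P1→Y; P2→W; P3→Y; P4→Y.
The unique mutual best reply is (P1, Y), giving (8, 5).
Wexler's commitment gain: 6 − 5 = 1.

1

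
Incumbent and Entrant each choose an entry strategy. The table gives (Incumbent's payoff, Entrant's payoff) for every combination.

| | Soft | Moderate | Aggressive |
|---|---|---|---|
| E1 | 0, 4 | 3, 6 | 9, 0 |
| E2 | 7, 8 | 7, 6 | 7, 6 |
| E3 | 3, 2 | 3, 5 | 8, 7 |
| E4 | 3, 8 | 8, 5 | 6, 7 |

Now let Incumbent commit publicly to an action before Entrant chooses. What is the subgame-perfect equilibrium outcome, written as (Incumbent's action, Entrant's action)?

(E3, Aggressive)

Entrant best-responds to each possible Incumbent move:
- E1: Entrant compares 4, 6, 0 and picks Moderate; Incumbent would get 3.
- E2: Entrant compares 8, 6, 6 and picks Soft; Incumbent would get 7.
- E3: Entrant compares 2, 5, 7 and picks Aggressive; Incumbent would get 8.
- E4: Entrant compares 8, 5, 7 and picks Soft; Incumbent would get 3.
Incumbent's induced payoffs are 3, 7, 8, 3, so Incumbent commits to E3. Subgame-perfect outcome: (E3, Aggressive) with payoffs (8, 7).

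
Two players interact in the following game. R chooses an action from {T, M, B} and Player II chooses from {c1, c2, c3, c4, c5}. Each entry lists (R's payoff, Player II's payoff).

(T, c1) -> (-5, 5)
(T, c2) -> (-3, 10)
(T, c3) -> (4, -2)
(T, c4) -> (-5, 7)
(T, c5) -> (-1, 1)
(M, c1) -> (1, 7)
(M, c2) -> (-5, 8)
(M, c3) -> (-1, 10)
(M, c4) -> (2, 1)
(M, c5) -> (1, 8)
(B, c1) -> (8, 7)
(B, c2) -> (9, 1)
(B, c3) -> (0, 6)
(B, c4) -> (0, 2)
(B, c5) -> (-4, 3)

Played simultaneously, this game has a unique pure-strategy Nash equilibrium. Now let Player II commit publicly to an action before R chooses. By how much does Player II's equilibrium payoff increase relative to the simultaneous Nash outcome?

Work backward from R's decision.
- c1 → R plays B (best of -5, 1, 8); Player II gets 7.
- c2 → R plays B (best of -3, -5, 9); Player II gets 1.
- c3 → R plays T (best of 4, -1, 0); Player II gets -2.
- c4 → R plays M (best of -5, 2, 0); Player II gets 1.
- c5 → R plays M (best of -1, 1, -4); Player II gets 8.
Player II's induced payoffs are 7, 1, -2, 1, 8, so Player II commits to c5. Subgame-perfect outcome: (M, c5) with payoffs (1, 8).
Under simultaneous play:
R's best replies: c1→B; c2→B; c3→T; c4→M; c5→M.
Player II's best replies: T→c2; M→c3; B→c1.
Only (B, c1) has each player best-responding; Nash payoffs (8, 7).
Player II's commitment gain: 8 − 7 = 1.

1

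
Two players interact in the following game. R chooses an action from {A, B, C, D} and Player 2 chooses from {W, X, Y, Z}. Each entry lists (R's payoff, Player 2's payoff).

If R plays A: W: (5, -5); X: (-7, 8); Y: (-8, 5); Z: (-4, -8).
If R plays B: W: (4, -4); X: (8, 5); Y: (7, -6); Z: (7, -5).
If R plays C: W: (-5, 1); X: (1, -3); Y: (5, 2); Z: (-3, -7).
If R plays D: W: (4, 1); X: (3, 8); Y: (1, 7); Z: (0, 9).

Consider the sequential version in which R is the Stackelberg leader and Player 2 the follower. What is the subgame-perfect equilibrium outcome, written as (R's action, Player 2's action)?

(B, X)

Solve by backward induction (R leads).
- A: BR = X, leader payoff -7.
- B: BR = X, leader payoff 8.
- C: BR = Y, leader payoff 5.
- D: BR = Z, leader payoff 0.
Maximizing over -7, 8, 5, 0, R chooses B. Subgame-perfect outcome: (B, X) with payoffs (8, 5).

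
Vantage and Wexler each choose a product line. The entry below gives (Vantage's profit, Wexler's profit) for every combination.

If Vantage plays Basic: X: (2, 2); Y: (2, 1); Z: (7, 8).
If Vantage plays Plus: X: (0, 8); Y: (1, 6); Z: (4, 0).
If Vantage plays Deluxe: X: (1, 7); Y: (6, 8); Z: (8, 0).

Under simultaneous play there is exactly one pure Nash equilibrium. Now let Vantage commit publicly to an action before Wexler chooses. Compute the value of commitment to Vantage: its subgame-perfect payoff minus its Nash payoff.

Solve by backward induction (Vantage leads).
- Basic: Wexler compares 2, 1, 8 and picks Z; Vantage would get 7.
- Plus: Wexler compares 8, 6, 0 and picks X; Vantage would get 0.
- Deluxe: Wexler compares 7, 8, 0 and picks Y; Vantage would get 6.
Vantage's induced payoffs are 7, 0, 6, so Vantage commits to Basic. Subgame-perfect outcome: (Basic, Z) with payoffs (7, 8).
Now find the simultaneous Nash equilibrium.
Vantage's best replies: X→Basic; Y→Deluxe; Z→Deluxe.
Wexler's best replies: Basic→Z; Plus→X; Deluxe→Y.
The unique mutual best reply is (Deluxe, Y), giving (6, 8).
Vantage's commitment gain: 7 − 6 = 1.

1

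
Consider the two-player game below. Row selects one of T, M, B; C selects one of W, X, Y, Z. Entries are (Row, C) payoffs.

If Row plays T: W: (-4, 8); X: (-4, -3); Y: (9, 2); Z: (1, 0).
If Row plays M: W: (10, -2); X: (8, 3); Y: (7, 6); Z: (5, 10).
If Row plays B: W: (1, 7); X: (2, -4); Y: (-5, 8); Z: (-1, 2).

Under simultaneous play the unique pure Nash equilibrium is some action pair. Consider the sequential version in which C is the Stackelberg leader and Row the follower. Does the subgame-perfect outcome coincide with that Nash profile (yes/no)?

yes

Solve by backward induction (C leads).
- W → Row plays M (best of -4, 10, 1); C gets -2.
- X → Row plays M (best of -4, 8, 2); C gets 3.
- Y → Row plays T (best of 9, 7, -5); C gets 2.
- Z → Row plays M (best of 1, 5, -1); C gets 10.
Among -2, 3, 2, 10, the best is 10 at Z. Subgame-perfect outcome: (M, Z) with payoffs (5, 10).
Under simultaneous play:
Row's best replies: W→M; X→M; Y→T; Z→M.
C's best replies: T→W; M→Z; B→Y.
The unique mutual best reply is (M, Z), giving (5, 10).
Sequential outcome (M, Z) coincides with the Nash profile (M, Z).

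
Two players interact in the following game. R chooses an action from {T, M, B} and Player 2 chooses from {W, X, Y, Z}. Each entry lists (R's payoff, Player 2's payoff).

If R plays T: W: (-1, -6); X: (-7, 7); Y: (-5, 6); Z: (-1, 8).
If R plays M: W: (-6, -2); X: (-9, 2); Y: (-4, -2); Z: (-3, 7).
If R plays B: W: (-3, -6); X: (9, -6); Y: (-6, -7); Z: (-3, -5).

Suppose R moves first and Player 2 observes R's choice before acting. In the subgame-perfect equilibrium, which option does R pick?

Player 2 best-responds to each possible R move:
- T: Player 2 compares -6, 7, 6, 8 and picks Z; R would get -1.
- M: Player 2 compares -2, 2, -2, 7 and picks Z; R would get -3.
- B: Player 2 compares -6, -6, -7, -5 and picks Z; R would get -3.
Among -1, -3, -3, the best is -1 at T. Subgame-perfect outcome: (T, Z) with payoffs (-1, 8).

T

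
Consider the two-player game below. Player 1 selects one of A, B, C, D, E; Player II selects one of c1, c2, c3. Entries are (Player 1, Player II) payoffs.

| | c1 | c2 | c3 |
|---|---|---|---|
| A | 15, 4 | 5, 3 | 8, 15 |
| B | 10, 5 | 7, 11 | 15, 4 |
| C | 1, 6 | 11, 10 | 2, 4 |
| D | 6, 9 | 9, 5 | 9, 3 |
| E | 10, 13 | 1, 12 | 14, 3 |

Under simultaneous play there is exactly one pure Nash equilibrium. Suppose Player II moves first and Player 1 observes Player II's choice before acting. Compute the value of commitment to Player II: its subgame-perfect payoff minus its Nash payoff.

Player 1 best-responds to each possible Player II move:
- c1: BR = A, leader payoff 4.
- c2: BR = C, leader payoff 10.
- c3: BR = B, leader payoff 4.
Among 4, 10, 4, the best is 10 at c2. Subgame-perfect outcome: (C, c2) with payoffs (11, 10).
Now find the simultaneous Nash equilibrium.
Player 1's best replies: c1→A; c2→C; c3→B.
Player II's best replies: A→c3; B→c2; C→c2; D→c1; E→c1.
The unique mutual best reply is (C, c2), giving (11, 10).
Player II's commitment gain: 10 − 10 = 0.

0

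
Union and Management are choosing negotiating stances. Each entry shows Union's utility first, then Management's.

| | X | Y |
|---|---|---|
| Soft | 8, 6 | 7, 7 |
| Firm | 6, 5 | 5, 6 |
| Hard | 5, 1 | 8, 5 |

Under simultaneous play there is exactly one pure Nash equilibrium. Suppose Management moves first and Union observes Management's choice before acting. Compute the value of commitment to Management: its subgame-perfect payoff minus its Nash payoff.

Union best-responds to each possible Management move:
- X → Union plays Soft (best of 8, 6, 5); Management gets 6.
- Y → Union plays Hard (best of 7, 5, 8); Management gets 5.
Maximizing over 6, 5, Management chooses X. Subgame-perfect outcome: (Soft, X) with payoffs (8, 6).
Now find the simultaneous Nash equilibrium.
Union's best replies: X→Soft; Y→Hard.
Management's best replies: Soft→Y; Firm→Y; Hard→Y.
The unique mutual best reply is (Hard, Y), giving (8, 5).
Management's commitment gain: 6 − 5 = 1.

1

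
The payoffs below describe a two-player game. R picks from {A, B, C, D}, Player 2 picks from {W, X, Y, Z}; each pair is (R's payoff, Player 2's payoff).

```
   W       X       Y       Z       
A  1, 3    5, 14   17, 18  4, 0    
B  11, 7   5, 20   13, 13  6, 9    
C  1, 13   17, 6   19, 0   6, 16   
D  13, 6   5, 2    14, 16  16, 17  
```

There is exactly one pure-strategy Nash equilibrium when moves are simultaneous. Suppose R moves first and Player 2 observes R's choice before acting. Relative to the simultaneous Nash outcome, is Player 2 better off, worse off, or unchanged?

Solve by backward induction (R leads).
- A: Player 2 compares 3, 14, 18, 0 and picks Y; R would get 17.
- B: Player 2 compares 7, 20, 13, 9 and picks X; R would get 5.
- C: Player 2 compares 13, 6, 0, 16 and picks Z; R would get 6.
- D: Player 2 compares 6, 2, 16, 17 and picks Z; R would get 16.
Among 17, 5, 6, 16, the best is 17 at A. Subgame-perfect outcome: (A, Y) with payoffs (17, 18).
For the simultaneous game, intersect best replies.
R's best replies: W→D; X→C; Y→C; Z→D.
Player 2's best replies: A→Y; B→X; C→Z; D→Z.
The unique mutual best reply is (D, Z), giving (16, 17).
Player 2 earns 18 sequentially versus 17 at the Nash outcome: better off.

better off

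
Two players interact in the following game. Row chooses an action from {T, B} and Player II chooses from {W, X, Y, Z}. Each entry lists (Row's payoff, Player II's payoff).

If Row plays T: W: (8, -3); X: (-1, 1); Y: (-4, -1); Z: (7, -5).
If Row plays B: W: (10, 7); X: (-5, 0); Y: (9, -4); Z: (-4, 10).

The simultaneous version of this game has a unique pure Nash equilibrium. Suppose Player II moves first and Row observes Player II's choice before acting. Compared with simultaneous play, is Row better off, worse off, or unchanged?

Work backward from Row's decision.
- W: Row compares 8, 10 and picks B; Player II would get 7.
- X: Row compares -1, -5 and picks T; Player II would get 1.
- Y: Row compares -4, 9 and picks B; Player II would get -4.
- Z: Row compares 7, -4 and picks T; Player II would get -5.
Player II's induced payoffs are 7, 1, -4, -5, so Player II commits to W. Subgame-perfect outcome: (B, W) with payoffs (10, 7).
Under simultaneous play:
Row's best replies: W→B; X→T; Y→B; Z→T.
Player II's best replies: T→X; B→Z.
Only (T, X) has each player best-responding; Nash payoffs (-1, 1).
Row earns 10 sequentially versus -1 at the Nash outcome: better off.

better off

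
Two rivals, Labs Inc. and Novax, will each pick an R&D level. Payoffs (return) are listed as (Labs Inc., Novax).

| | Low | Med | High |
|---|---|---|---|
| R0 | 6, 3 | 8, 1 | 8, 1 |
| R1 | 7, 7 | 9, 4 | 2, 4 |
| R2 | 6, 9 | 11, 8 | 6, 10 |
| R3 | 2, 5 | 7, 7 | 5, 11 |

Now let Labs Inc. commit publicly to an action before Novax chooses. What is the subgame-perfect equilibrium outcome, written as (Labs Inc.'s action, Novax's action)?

Novax best-responds to each possible Labs Inc. move:
- R0: BR = Low, leader payoff 6.
- R1: BR = Low, leader payoff 7.
- R2: BR = High, leader payoff 6.
- R3: BR = High, leader payoff 5.
Labs Inc.'s induced payoffs are 6, 7, 6, 5, so Labs Inc. commits to R1. Subgame-perfect outcome: (R1, Low) with payoffs (7, 7).

(R1, Low)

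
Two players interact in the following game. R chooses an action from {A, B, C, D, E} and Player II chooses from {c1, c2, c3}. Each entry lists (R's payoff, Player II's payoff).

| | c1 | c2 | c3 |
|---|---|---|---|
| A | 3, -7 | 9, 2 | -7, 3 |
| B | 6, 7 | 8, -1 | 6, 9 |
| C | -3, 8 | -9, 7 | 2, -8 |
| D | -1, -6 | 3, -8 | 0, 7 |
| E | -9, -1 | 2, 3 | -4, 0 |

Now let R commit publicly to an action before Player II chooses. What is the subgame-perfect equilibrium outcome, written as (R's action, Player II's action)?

(B, c3)

Solve by backward induction (R leads).
- A → Player II plays c3 (best of -7, 2, 3); R gets -7.
- B → Player II plays c3 (best of 7, -1, 9); R gets 6.
- C → Player II plays c1 (best of 8, 7, -8); R gets -3.
- D → Player II plays c3 (best of -6, -8, 7); R gets 0.
- E → Player II plays c2 (best of -1, 3, 0); R gets 2.
Maximizing over -7, 6, -3, 0, 2, R chooses B. Subgame-perfect outcome: (B, c3) with payoffs (6, 9).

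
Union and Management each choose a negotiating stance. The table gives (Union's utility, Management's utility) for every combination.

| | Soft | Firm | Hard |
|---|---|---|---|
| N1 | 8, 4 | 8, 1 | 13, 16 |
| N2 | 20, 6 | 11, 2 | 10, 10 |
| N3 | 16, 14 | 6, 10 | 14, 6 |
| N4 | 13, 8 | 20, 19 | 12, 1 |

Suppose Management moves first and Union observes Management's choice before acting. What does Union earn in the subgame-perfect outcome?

20

Work backward from Union's decision.
- Soft → Union plays N2 (best of 8, 20, 16, 13); Management gets 6.
- Firm → Union plays N4 (best of 8, 11, 6, 20); Management gets 19.
- Hard → Union plays N3 (best of 13, 10, 14, 12); Management gets 6.
Maximizing over 6, 19, 6, Management chooses Firm. Subgame-perfect outcome: (N4, Firm) with payoffs (20, 19).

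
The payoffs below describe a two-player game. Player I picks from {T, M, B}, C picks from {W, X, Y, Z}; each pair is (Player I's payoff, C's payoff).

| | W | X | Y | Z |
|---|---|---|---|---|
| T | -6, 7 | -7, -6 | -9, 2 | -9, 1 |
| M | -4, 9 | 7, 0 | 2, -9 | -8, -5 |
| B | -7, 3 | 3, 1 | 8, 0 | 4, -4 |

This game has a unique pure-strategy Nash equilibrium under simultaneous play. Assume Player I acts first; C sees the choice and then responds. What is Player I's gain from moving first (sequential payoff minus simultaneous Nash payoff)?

C best-responds to each possible Player I move:
- T: BR = W, leader payoff -6.
- M: BR = W, leader payoff -4.
- B: BR = W, leader payoff -7.
Maximizing over -6, -4, -7, Player I chooses M. Subgame-perfect outcome: (M, W) with payoffs (-4, 9).
Under simultaneous play:
Player I's best replies: W→M; X→M; Y→B; Z→B.
C's best replies: T→W; M→W; B→W.
Only (M, W) has each player best-responding; Nash payoffs (-4, 9).
Player I's commitment gain: -4 − -4 = 0.

0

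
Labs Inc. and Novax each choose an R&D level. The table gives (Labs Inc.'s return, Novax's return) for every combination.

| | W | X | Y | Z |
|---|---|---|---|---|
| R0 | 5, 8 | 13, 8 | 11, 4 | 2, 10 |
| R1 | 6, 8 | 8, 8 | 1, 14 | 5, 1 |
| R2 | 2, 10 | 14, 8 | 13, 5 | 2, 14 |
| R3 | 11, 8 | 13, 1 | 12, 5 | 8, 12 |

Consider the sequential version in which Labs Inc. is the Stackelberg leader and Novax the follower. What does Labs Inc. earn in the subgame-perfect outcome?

Solve by backward induction (Labs Inc. leads).
- R0: BR = Z, leader payoff 2.
- R1: BR = Y, leader payoff 1.
- R2: BR = Z, leader payoff 2.
- R3: BR = Z, leader payoff 8.
Labs Inc.'s induced payoffs are 2, 1, 2, 8, so Labs Inc. commits to R3. Subgame-perfect outcome: (R3, Z) with payoffs (8, 12).

8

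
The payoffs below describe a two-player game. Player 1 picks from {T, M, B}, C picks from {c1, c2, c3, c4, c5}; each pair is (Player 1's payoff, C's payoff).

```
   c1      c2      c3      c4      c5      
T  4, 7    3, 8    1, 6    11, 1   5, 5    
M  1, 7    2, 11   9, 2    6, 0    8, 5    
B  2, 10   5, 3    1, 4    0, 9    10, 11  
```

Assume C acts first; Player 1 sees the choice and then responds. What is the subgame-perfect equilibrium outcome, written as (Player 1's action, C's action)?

Backward induction with C moving first.
- c1: BR = T, leader payoff 7.
- c2: BR = B, leader payoff 3.
- c3: BR = M, leader payoff 2.
- c4: BR = T, leader payoff 1.
- c5: BR = B, leader payoff 11.
C's induced payoffs are 7, 3, 2, 1, 11, so C commits to c5. Subgame-perfect outcome: (B, c5) with payoffs (10, 11).

(B, c5)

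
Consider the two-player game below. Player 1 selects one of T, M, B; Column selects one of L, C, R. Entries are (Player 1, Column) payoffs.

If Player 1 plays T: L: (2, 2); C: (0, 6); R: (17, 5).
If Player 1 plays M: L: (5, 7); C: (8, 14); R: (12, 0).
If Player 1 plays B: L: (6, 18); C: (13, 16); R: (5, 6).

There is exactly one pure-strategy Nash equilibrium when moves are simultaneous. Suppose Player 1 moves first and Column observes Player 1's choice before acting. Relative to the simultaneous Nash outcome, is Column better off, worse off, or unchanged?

Solve by backward induction (Player 1 leads).
- T: BR = C, leader payoff 0.
- M: BR = C, leader payoff 8.
- B: BR = L, leader payoff 6.
Maximizing over 0, 8, 6, Player 1 chooses M. Subgame-perfect outcome: (M, C) with payoffs (8, 14).
For the simultaneous game, intersect best replies.
Player 1's best replies: L→B; C→B; R→T.
Column's best replies: T→C; M→C; B→L.
The unique mutual best reply is (B, L), giving (6, 18).
Column earns 14 sequentially versus 18 at the Nash outcome: worse off.

worse off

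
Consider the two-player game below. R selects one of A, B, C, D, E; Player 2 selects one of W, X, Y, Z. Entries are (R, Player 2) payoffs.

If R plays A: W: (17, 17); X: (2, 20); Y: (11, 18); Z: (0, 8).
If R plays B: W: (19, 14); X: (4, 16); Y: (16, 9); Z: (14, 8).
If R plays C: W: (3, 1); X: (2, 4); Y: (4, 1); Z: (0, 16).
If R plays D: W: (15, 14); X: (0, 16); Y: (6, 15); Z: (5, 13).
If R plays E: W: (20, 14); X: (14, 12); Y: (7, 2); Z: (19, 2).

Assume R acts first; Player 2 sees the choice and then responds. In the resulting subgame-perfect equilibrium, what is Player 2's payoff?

Solve by backward induction (R leads).
- A: BR = X, leader payoff 2.
- B: BR = X, leader payoff 4.
- C: BR = Z, leader payoff 0.
- D: BR = X, leader payoff 0.
- E: BR = W, leader payoff 20.
Maximizing over 2, 4, 0, 0, 20, R chooses E. Subgame-perfect outcome: (E, W) with payoffs (20, 14).

14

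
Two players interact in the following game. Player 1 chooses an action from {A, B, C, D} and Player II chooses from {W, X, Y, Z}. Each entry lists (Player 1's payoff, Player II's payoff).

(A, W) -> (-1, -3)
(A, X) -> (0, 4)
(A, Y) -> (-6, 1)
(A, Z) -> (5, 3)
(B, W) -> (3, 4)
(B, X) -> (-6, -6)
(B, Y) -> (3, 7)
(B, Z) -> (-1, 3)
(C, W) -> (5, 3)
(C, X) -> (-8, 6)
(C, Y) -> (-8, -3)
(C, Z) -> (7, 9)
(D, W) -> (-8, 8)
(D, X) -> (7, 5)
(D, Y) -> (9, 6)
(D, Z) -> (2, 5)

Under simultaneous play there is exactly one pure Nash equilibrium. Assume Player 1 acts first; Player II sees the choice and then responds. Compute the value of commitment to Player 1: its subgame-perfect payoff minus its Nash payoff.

Work backward from Player II's decision.
- A: BR = X, leader payoff 0.
- B: BR = Y, leader payoff 3.
- C: BR = Z, leader payoff 7.
- D: BR = W, leader payoff -8.
Player 1's induced payoffs are 0, 3, 7, -8, so Player 1 commits to C. Subgame-perfect outcome: (C, Z) with payoffs (7, 9).
For the simultaneous game, intersect best replies.
Player 1's best replies: W→C; X→D; Y→D; Z→C.
Player II's best replies: A→X; B→Y; C→Z; D→W.
Only (C, Z) has each player best-responding; Nash payoffs (7, 9).
Player 1's commitment gain: 7 − 7 = 0.

0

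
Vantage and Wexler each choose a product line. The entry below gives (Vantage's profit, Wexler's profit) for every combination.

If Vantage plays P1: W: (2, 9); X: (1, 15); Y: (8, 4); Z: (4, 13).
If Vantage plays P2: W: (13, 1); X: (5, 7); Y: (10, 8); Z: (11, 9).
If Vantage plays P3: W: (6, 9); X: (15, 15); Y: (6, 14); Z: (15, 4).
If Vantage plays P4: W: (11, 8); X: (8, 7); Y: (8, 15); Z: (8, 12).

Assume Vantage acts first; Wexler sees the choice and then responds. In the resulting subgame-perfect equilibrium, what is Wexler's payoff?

Backward induction with Vantage moving first.
- P1: Wexler compares 9, 15, 4, 13 and picks X; Vantage would get 1.
- P2: Wexler compares 1, 7, 8, 9 and picks Z; Vantage would get 11.
- P3: Wexler compares 9, 15, 14, 4 and picks X; Vantage would get 15.
- P4: Wexler compares 8, 7, 15, 12 and picks Y; Vantage would get 8.
Among 1, 11, 15, 8, the best is 15 at P3. Subgame-perfect outcome: (P3, X) with payoffs (15, 15).

15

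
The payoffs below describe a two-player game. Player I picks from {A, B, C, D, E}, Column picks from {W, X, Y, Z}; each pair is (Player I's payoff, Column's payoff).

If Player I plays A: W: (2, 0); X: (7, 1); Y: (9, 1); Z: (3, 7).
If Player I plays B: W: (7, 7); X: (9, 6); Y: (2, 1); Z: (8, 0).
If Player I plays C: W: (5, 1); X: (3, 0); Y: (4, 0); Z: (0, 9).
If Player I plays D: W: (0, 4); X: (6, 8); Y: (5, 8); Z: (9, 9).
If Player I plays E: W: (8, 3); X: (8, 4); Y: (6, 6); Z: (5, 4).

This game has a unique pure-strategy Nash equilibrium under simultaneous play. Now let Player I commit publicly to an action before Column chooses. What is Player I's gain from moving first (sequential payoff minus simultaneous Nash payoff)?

0

Column best-responds to each possible Player I move:
- A: Column compares 0, 1, 1, 7 and picks Z; Player I would get 3.
- B: Column compares 7, 6, 1, 0 and picks W; Player I would get 7.
- C: Column compares 1, 0, 0, 9 and picks Z; Player I would get 0.
- D: Column compares 4, 8, 8, 9 and picks Z; Player I would get 9.
- E: Column compares 3, 4, 6, 4 and picks Y; Player I would get 6.
Player I's induced payoffs are 3, 7, 0, 9, 6, so Player I commits to D. Subgame-perfect outcome: (D, Z) with payoffs (9, 9).
For the simultaneous game, intersect best replies.
Player I's best replies: W→E; X→B; Y→A; Z→D.
Column's best replies: A→Z; B→W; C→Z; D→Z; E→Y.
The unique mutual best reply is (D, Z), giving (9, 9).
Player I's commitment gain: 9 − 9 = 0.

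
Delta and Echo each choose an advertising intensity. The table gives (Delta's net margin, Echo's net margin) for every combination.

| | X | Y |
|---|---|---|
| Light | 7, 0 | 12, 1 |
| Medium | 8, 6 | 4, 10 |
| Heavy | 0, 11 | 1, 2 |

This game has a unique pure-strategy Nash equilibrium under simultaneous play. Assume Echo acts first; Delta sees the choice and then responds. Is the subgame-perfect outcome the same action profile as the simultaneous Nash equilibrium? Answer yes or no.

Delta best-responds to each possible Echo move:
- X: Delta compares 7, 8, 0 and picks Medium; Echo would get 6.
- Y: Delta compares 12, 4, 1 and picks Light; Echo would get 1.
Among 6, 1, the best is 6 at X. Subgame-perfect outcome: (Medium, X) with payoffs (8, 6).
For the simultaneous game, intersect best replies.
Delta's best replies: X→Medium; Y→Light.
Echo's best replies: Light→Y; Medium→Y; Heavy→X.
The unique mutual best reply is (Light, Y), giving (12, 1).
Sequential outcome (Medium, X) differs from the Nash profile (Light, Y).

no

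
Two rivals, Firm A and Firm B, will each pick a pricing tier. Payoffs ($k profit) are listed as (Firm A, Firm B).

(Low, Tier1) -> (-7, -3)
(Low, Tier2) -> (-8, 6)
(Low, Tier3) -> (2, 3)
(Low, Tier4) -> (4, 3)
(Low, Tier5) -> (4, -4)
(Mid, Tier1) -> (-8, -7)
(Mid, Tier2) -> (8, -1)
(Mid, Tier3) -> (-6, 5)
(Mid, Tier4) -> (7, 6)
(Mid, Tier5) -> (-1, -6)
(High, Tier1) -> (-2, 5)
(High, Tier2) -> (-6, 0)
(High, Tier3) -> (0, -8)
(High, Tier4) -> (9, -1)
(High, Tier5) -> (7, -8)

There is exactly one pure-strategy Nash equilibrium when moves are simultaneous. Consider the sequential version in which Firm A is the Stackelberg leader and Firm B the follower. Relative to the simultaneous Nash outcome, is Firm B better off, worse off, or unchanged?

better off

Firm B best-responds to each possible Firm A move:
- Low: BR = Tier2, leader payoff -8.
- Mid: BR = Tier4, leader payoff 7.
- High: BR = Tier1, leader payoff -2.
Firm A's induced payoffs are -8, 7, -2, so Firm A commits to Mid. Subgame-perfect outcome: (Mid, Tier4) with payoffs (7, 6).
For the simultaneous game, intersect best replies.
Firm A's best replies: Tier1→High; Tier2→Mid; Tier3→Low; Tier4→High; Tier5→High.
Firm B's best replies: Low→Tier2; Mid→Tier4; High→Tier1.
Only (High, Tier1) has each player best-responding; Nash payoffs (-2, 5).
Firm B earns 6 sequentially versus 5 at the Nash outcome: better off.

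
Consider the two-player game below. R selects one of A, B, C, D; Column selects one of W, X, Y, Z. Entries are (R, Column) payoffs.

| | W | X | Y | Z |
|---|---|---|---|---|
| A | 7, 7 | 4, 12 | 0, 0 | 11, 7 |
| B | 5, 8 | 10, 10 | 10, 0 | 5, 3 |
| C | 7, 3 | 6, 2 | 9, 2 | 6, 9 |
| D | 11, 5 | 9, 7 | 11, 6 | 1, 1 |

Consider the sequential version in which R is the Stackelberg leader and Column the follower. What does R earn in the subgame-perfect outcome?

10

Column best-responds to each possible R move:
- A: BR = X, leader payoff 4.
- B: BR = X, leader payoff 10.
- C: BR = Z, leader payoff 6.
- D: BR = X, leader payoff 9.
Maximizing over 4, 10, 6, 9, R chooses B. Subgame-perfect outcome: (B, X) with payoffs (10, 10).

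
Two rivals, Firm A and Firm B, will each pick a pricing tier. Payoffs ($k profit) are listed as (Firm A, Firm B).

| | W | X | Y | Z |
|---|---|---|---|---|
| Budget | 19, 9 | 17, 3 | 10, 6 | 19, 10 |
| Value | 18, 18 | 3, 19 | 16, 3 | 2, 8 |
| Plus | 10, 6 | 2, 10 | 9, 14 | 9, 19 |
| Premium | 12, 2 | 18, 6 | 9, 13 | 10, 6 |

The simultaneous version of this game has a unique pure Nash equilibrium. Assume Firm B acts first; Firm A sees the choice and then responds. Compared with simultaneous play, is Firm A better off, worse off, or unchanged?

Firm A best-responds to each possible Firm B move:
- W → Firm A plays Budget (best of 19, 18, 10, 12); Firm B gets 9.
- X → Firm A plays Premium (best of 17, 3, 2, 18); Firm B gets 6.
- Y → Firm A plays Value (best of 10, 16, 9, 9); Firm B gets 3.
- Z → Firm A plays Budget (best of 19, 2, 9, 10); Firm B gets 10.
Maximizing over 9, 6, 3, 10, Firm B chooses Z. Subgame-perfect outcome: (Budget, Z) with payoffs (19, 10).
Now find the simultaneous Nash equilibrium.
Firm A's best replies: W→Budget; X→Premium; Y→Value; Z→Budget.
Firm B's best replies: Budget→Z; Value→X; Plus→Z; Premium→Y.
The unique mutual best reply is (Budget, Z), giving (19, 10).
Firm A earns 19 sequentially versus 19 at the Nash outcome: unchanged.

unchanged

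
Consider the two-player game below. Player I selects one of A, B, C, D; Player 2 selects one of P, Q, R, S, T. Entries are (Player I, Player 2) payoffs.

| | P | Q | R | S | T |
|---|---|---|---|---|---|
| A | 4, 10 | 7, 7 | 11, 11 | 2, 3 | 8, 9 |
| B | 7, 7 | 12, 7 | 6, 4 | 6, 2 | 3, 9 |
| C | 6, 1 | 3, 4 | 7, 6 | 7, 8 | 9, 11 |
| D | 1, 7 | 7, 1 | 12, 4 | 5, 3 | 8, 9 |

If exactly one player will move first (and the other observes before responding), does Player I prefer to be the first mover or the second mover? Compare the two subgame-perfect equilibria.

If Player I leads: Player 2's best replies are A→R, B→T, C→T, D→T; Player I's induced payoffs 11, 3, 9, 8; outcome (A, R), payoffs (11, 11).
If Player 2 leads: Player I's best replies are P→B, Q→B, R→D, S→C, T→C; Player 2's induced payoffs 7, 7, 4, 8, 11; outcome (C, T), payoffs (9, 11).
Player I gets 11 moving first and 9 moving second, so Player I prefers to move first.

first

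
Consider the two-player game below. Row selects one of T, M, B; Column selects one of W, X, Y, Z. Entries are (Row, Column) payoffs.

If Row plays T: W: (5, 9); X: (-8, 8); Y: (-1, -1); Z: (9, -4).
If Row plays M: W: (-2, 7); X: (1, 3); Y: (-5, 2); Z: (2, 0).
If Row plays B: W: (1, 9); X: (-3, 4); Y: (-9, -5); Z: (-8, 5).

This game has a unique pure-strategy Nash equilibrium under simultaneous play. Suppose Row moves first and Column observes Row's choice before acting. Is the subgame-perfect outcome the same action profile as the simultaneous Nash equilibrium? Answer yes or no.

yes

Column best-responds to each possible Row move:
- T → Column plays W (best of 9, 8, -1, -4); Row gets 5.
- M → Column plays W (best of 7, 3, 2, 0); Row gets -2.
- B → Column plays W (best of 9, 4, -5, 5); Row gets 1.
Maximizing over 5, -2, 1, Row chooses T. Subgame-perfect outcome: (T, W) with payoffs (5, 9).
For the simultaneous game, intersect best replies.
Row's best replies: W→T; X→M; Y→T; Z→T.
Column's best replies: T→W; M→W; B→W.
Only (T, W) has each player best-responding; Nash payoffs (5, 9).
Sequential outcome (T, W) coincides with the Nash profile (T, W).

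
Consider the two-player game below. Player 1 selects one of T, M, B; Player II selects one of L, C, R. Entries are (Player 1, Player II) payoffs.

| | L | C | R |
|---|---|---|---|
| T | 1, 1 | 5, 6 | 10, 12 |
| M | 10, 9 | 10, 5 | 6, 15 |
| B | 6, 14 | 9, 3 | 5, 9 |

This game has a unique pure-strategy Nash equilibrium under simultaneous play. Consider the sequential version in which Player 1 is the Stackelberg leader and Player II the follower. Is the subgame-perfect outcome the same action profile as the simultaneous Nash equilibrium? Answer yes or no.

yes

Player II best-responds to each possible Player 1 move:
- T → Player II plays R (best of 1, 6, 12); Player 1 gets 10.
- M → Player II plays R (best of 9, 5, 15); Player 1 gets 6.
- B → Player II plays L (best of 14, 3, 9); Player 1 gets 6.
Maximizing over 10, 6, 6, Player 1 chooses T. Subgame-perfect outcome: (T, R) with payoffs (10, 12).
Now find the simultaneous Nash equilibrium.
Player 1's best replies: L→M; C→M; R→T.
Player II's best replies: T→R; M→R; B→L.
Only (T, R) has each player best-responding; Nash payoffs (10, 12).
Sequential outcome (T, R) coincides with the Nash profile (T, R).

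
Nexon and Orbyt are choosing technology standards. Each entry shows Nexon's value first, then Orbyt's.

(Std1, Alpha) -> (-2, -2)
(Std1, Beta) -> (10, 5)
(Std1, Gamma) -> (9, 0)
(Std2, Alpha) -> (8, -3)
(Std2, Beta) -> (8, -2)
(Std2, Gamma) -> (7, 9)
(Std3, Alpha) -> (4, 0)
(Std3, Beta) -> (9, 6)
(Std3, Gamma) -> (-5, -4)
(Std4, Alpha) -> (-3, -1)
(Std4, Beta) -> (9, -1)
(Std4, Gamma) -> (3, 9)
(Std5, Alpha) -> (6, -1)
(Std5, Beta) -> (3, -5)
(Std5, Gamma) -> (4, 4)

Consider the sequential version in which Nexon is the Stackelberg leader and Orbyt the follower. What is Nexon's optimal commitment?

Solve by backward induction (Nexon leads).
- Std1: Orbyt compares -2, 5, 0 and picks Beta; Nexon would get 10.
- Std2: Orbyt compares -3, -2, 9 and picks Gamma; Nexon would get 7.
- Std3: Orbyt compares 0, 6, -4 and picks Beta; Nexon would get 9.
- Std4: Orbyt compares -1, -1, 9 and picks Gamma; Nexon would get 3.
- Std5: Orbyt compares -1, -5, 4 and picks Gamma; Nexon would get 4.
Among 10, 7, 9, 3, 4, the best is 10 at Std1. Subgame-perfect outcome: (Std1, Beta) with payoffs (10, 5).

Std1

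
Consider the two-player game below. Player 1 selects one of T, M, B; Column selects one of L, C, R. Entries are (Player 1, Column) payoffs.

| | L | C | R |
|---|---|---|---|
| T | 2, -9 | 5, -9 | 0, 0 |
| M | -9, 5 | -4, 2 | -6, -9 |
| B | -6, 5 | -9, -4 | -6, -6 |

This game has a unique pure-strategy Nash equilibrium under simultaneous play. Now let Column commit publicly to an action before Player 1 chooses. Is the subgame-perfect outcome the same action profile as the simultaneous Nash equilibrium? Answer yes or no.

yes

Solve by backward induction (Column leads).
- L: BR = T, leader payoff -9.
- C: BR = T, leader payoff -9.
- R: BR = T, leader payoff 0.
Among -9, -9, 0, the best is 0 at R. Subgame-perfect outcome: (T, R) with payoffs (0, 0).
For the simultaneous game, intersect best replies.
Player 1's best replies: L→T; C→T; R→T.
Column's best replies: T→R; M→L; B→L.
The unique mutual best reply is (T, R), giving (0, 0).
Sequential outcome (T, R) coincides with the Nash profile (T, R).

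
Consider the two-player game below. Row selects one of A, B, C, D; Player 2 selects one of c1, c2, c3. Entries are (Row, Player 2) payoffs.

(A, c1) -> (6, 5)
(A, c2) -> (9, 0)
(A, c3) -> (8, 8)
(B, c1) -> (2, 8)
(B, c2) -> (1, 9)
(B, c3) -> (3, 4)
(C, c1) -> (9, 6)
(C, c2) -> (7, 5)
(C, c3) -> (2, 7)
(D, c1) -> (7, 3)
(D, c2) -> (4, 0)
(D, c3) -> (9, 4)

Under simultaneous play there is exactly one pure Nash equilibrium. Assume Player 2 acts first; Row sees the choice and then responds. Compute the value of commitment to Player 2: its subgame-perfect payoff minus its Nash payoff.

Backward induction with Player 2 moving first.
- c1: BR = C, leader payoff 6.
- c2: BR = A, leader payoff 0.
- c3: BR = D, leader payoff 4.
Player 2's induced payoffs are 6, 0, 4, so Player 2 commits to c1. Subgame-perfect outcome: (C, c1) with payoffs (9, 6).
Under simultaneous play:
Row's best replies: c1→C; c2→A; c3→D.
Player 2's best replies: A→c3; B→c2; C→c3; D→c3.
The unique mutual best reply is (D, c3), giving (9, 4).
Player 2's commitment gain: 6 − 4 = 2.

2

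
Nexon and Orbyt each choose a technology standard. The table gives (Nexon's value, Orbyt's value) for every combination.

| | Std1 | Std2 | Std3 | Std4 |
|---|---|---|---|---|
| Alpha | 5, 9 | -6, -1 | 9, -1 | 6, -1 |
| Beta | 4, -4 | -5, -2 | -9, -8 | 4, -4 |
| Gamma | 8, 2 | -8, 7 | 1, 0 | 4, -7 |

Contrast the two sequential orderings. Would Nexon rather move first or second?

second

If Nexon leads: Orbyt's best replies are Alpha→Std1, Beta→Std2, Gamma→Std2; Nexon's induced payoffs 5, -5, -8; outcome (Alpha, Std1), payoffs (5, 9).
If Orbyt leads: Nexon's best replies are Std1→Gamma, Std2→Beta, Std3→Alpha, Std4→Alpha; Orbyt's induced payoffs 2, -2, -1, -1; outcome (Gamma, Std1), payoffs (8, 2).
Nexon gets 5 moving first and 8 moving second, so Nexon prefers to move second.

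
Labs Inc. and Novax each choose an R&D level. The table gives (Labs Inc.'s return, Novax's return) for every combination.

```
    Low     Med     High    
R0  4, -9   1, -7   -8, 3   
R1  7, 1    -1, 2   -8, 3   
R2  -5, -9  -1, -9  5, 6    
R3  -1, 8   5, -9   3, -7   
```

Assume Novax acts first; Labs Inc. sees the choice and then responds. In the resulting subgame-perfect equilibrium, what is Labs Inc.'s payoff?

Solve by backward induction (Novax leads).
- Low: BR = R1, leader payoff 1.
- Med: BR = R3, leader payoff -9.
- High: BR = R2, leader payoff 6.
Novax's induced payoffs are 1, -9, 6, so Novax commits to High. Subgame-perfect outcome: (R2, High) with payoffs (5, 6).

5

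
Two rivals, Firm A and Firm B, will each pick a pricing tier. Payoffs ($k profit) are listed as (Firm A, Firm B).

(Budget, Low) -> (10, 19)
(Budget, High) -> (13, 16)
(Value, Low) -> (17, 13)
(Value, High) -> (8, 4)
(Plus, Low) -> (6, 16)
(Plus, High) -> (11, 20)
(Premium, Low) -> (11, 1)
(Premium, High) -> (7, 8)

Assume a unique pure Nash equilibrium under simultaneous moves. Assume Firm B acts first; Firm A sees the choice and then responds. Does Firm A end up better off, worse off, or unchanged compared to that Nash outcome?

worse off

Firm A best-responds to each possible Firm B move:
- Low: Firm A compares 10, 17, 6, 11 and picks Value; Firm B would get 13.
- High: Firm A compares 13, 8, 11, 7 and picks Budget; Firm B would get 16.
Firm B's induced payoffs are 13, 16, so Firm B commits to High. Subgame-perfect outcome: (Budget, High) with payoffs (13, 16).
For the simultaneous game, intersect best replies.
Firm A's best replies: Low→Value; High→Budget.
Firm B's best replies: Budget→Low; Value→Low; Plus→High; Premium→High.
The unique mutual best reply is (Value, Low), giving (17, 13).
Firm A earns 13 sequentially versus 17 at the Nash outcome: worse off.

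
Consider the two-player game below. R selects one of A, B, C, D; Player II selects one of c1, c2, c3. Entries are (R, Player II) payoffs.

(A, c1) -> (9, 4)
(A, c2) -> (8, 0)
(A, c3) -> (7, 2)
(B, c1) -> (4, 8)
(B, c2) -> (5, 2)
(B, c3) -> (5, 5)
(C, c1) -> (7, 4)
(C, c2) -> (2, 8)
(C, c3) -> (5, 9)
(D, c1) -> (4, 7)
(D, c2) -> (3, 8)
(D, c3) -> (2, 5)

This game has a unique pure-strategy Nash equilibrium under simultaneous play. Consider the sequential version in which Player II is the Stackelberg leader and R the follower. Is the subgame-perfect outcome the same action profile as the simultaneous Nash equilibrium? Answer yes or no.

Backward induction with Player II moving first.
- c1 → R plays A (best of 9, 4, 7, 4); Player II gets 4.
- c2 → R plays A (best of 8, 5, 2, 3); Player II gets 0.
- c3 → R plays A (best of 7, 5, 5, 2); Player II gets 2.
Player II's induced payoffs are 4, 0, 2, so Player II commits to c1. Subgame-perfect outcome: (A, c1) with payoffs (9, 4).
Under simultaneous play:
R's best replies: c1→A; c2→A; c3→A.
Player II's best replies: A→c1; B→c1; C→c3; D→c2.
The unique mutual best reply is (A, c1), giving (9, 4).
Sequential outcome (A, c1) coincides with the Nash profile (A, c1).

yes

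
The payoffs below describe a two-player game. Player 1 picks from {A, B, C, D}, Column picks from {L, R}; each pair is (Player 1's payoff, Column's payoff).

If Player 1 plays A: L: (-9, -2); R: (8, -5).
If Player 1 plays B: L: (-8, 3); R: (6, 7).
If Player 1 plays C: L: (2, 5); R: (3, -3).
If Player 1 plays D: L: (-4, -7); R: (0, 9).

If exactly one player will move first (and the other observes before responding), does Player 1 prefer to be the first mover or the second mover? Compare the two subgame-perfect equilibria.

first

If Player 1 leads: Column's best replies are A→L, B→R, C→L, D→R; Player 1's induced payoffs -9, 6, 2, 0; outcome (B, R), payoffs (6, 7).
If Column leads: Player 1's best replies are L→C, R→A; Column's induced payoffs 5, -5; outcome (C, L), payoffs (2, 5).
Player 1 gets 6 moving first and 2 moving second, so Player 1 prefers to move first.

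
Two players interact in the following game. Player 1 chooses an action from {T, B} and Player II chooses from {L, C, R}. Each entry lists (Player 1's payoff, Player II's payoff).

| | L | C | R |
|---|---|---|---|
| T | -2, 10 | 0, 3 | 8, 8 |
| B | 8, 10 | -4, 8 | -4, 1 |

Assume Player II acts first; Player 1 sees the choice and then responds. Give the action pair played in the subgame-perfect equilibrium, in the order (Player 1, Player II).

Solve by backward induction (Player II leads).
- L: Player 1 compares -2, 8 and picks B; Player II would get 10.
- C: Player 1 compares 0, -4 and picks T; Player II would get 3.
- R: Player 1 compares 8, -4 and picks T; Player II would get 8.
Among 10, 3, 8, the best is 10 at L. Subgame-perfect outcome: (B, L) with payoffs (8, 10).

(B, L)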